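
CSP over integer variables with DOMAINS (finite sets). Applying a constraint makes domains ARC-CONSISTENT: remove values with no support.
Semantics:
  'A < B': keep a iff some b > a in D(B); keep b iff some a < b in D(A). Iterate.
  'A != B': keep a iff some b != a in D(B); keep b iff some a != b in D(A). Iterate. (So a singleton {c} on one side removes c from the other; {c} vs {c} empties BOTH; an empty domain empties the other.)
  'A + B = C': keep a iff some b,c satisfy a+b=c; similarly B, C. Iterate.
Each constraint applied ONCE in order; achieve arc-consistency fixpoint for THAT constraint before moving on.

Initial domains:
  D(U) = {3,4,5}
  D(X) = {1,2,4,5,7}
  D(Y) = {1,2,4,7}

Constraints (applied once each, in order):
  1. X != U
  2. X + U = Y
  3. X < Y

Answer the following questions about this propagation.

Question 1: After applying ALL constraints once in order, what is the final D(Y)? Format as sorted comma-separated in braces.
Answer: {4,7}

Derivation:
Constraint 1 (X != U) on D(X)={1,2,4,5,7} D(U)={3,4,5}: no change
Constraint 2 (X + U = Y) on D(X)={1,2,4,5,7} D(U)={3,4,5} D(Y)={1,2,4,7}: X {1,2,4,5,7}->{1,2,4}; U {3,4,5}->{3,5}; Y {1,2,4,7}->{4,7}
Constraint 3 (X < Y) on D(X)={1,2,4} D(Y)={4,7}: no change
So after all 3 constraints: D(Y) = {4,7}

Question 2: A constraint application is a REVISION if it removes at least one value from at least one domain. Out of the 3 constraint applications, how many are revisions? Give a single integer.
Constraint 1 (X != U) on D(X)={1,2,4,5,7} D(U)={3,4,5}: no change => not a revision
Constraint 2 (X + U = Y) on D(X)={1,2,4,5,7} D(U)={3,4,5} D(Y)={1,2,4,7}: X {1,2,4,5,7}->{1,2,4}; U {3,4,5}->{3,5}; Y {1,2,4,7}->{4,7} => REVISION
Constraint 3 (X < Y) on D(X)={1,2,4} D(Y)={4,7}: no change => not a revision
Total revisions = 1

Answer: 1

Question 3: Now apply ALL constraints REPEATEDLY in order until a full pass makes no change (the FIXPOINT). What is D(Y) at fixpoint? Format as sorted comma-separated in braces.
pass 0 (initial): D(Y)={1,2,4,7}
pass 1: U {3,4,5}->{3,5}; X {1,2,4,5,7}->{1,2,4}; Y {1,2,4,7}->{4,7}
pass 2: no change
Fixpoint after 2 passes: D(Y) = {4,7}

Answer: {4,7}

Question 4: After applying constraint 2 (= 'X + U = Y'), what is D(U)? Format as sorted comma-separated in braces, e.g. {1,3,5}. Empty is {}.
Constraint 1 (X != U) on D(X)={1,2,4,5,7} D(U)={3,4,5}: no change
Constraint 2 (X + U = Y) on D(X)={1,2,4,5,7} D(U)={3,4,5} D(Y)={1,2,4,7}: X {1,2,4,5,7}->{1,2,4}; U {3,4,5}->{3,5}; Y {1,2,4,7}->{4,7}
So after constraint 2: D(U) = {3,5}

Answer: {3,5}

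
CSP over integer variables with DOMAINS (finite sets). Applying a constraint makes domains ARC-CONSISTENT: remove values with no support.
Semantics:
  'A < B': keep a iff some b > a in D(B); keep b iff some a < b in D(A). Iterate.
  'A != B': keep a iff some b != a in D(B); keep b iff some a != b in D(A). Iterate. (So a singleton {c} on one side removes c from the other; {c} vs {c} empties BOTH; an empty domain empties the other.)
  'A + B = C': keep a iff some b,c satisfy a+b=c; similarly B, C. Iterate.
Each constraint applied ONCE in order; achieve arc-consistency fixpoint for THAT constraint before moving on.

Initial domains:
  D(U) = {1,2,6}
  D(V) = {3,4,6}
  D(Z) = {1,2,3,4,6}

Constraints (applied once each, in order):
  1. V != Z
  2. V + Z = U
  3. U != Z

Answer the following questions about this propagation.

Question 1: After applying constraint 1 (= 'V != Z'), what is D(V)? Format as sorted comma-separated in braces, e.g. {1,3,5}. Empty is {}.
Answer: {3,4,6}

Derivation:
Constraint 1 (V != Z) on D(V)={3,4,6} D(Z)={1,2,3,4,6}: no change
So after constraint 1: D(V) = {3,4,6}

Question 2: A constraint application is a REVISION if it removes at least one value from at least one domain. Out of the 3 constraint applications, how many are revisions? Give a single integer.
Constraint 1 (V != Z) on D(V)={3,4,6} D(Z)={1,2,3,4,6}: no change => not a revision
Constraint 2 (V + Z = U) on D(V)={3,4,6} D(Z)={1,2,3,4,6} D(U)={1,2,6}: V {3,4,6}->{3,4}; Z {1,2,3,4,6}->{2,3}; U {1,2,6}->{6} => REVISION
Constraint 3 (U != Z) on D(U)={6} D(Z)={2,3}: no change => not a revision
Total revisions = 1

Answer: 1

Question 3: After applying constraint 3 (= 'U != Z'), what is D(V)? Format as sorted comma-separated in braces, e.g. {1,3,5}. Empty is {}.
Answer: {3,4}

Derivation:
Constraint 1 (V != Z) on D(V)={3,4,6} D(Z)={1,2,3,4,6}: no change
Constraint 2 (V + Z = U) on D(V)={3,4,6} D(Z)={1,2,3,4,6} D(U)={1,2,6}: V {3,4,6}->{3,4}; Z {1,2,3,4,6}->{2,3}; U {1,2,6}->{6}
Constraint 3 (U != Z) on D(U)={6} D(Z)={2,3}: no change
So after constraint 3: D(V) = {3,4}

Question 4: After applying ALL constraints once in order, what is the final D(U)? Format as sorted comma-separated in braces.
Constraint 1 (V != Z) on D(V)={3,4,6} D(Z)={1,2,3,4,6}: no change
Constraint 2 (V + Z = U) on D(V)={3,4,6} D(Z)={1,2,3,4,6} D(U)={1,2,6}: V {3,4,6}->{3,4}; Z {1,2,3,4,6}->{2,3}; U {1,2,6}->{6}
Constraint 3 (U != Z) on D(U)={6} D(Z)={2,3}: no change
So after all 3 constraints: D(U) = {6}

Answer: {6}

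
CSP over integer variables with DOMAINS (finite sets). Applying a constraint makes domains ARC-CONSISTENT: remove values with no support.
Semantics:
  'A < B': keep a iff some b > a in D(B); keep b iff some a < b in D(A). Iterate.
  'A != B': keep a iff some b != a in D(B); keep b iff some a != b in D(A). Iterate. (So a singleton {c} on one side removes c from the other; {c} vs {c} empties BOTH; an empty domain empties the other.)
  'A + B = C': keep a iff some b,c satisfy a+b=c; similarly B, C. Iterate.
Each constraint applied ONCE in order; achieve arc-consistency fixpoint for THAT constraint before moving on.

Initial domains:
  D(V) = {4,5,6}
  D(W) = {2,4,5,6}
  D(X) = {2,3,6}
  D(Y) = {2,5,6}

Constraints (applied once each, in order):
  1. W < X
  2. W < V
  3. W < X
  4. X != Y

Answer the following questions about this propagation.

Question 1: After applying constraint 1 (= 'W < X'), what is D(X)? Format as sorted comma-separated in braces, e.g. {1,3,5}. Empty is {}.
Answer: {3,6}

Derivation:
Constraint 1 (W < X) on D(W)={2,4,5,6} D(X)={2,3,6}: W {2,4,5,6}->{2,4,5}; X {2,3,6}->{3,6}
So after constraint 1: D(X) = {3,6}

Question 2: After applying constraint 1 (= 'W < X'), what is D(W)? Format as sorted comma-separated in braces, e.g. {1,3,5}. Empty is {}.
Constraint 1 (W < X) on D(W)={2,4,5,6} D(X)={2,3,6}: W {2,4,5,6}->{2,4,5}; X {2,3,6}->{3,6}
So after constraint 1: D(W) = {2,4,5}

Answer: {2,4,5}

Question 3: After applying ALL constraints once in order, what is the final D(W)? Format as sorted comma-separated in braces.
Constraint 1 (W < X) on D(W)={2,4,5,6} D(X)={2,3,6}: W {2,4,5,6}->{2,4,5}; X {2,3,6}->{3,6}
Constraint 2 (W < V) on D(W)={2,4,5} D(V)={4,5,6}: no change
Constraint 3 (W < X) on D(W)={2,4,5} D(X)={3,6}: no change
Constraint 4 (X != Y) on D(X)={3,6} D(Y)={2,5,6}: no change
So after all 4 constraints: D(W) = {2,4,5}

Answer: {2,4,5}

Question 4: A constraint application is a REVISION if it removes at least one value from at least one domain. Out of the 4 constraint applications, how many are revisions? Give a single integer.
Constraint 1 (W < X) on D(W)={2,4,5,6} D(X)={2,3,6}: W {2,4,5,6}->{2,4,5}; X {2,3,6}->{3,6} => REVISION
Constraint 2 (W < V) on D(W)={2,4,5} D(V)={4,5,6}: no change => not a revision
Constraint 3 (W < X) on D(W)={2,4,5} D(X)={3,6}: no change => not a revision
Constraint 4 (X != Y) on D(X)={3,6} D(Y)={2,5,6}: no change => not a revision
Total revisions = 1

Answer: 1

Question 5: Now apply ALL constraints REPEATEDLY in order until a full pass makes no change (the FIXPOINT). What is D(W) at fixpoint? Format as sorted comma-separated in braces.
pass 0 (initial): D(W)={2,4,5,6}
pass 1: W {2,4,5,6}->{2,4,5}; X {2,3,6}->{3,6}
pass 2: no change
Fixpoint after 2 passes: D(W) = {2,4,5}

Answer: {2,4,5}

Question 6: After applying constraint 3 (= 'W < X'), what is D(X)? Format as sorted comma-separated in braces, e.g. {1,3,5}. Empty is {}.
Answer: {3,6}

Derivation:
Constraint 1 (W < X) on D(W)={2,4,5,6} D(X)={2,3,6}: W {2,4,5,6}->{2,4,5}; X {2,3,6}->{3,6}
Constraint 2 (W < V) on D(W)={2,4,5} D(V)={4,5,6}: no change
Constraint 3 (W < X) on D(W)={2,4,5} D(X)={3,6}: no change
So after constraint 3: D(X) = {3,6}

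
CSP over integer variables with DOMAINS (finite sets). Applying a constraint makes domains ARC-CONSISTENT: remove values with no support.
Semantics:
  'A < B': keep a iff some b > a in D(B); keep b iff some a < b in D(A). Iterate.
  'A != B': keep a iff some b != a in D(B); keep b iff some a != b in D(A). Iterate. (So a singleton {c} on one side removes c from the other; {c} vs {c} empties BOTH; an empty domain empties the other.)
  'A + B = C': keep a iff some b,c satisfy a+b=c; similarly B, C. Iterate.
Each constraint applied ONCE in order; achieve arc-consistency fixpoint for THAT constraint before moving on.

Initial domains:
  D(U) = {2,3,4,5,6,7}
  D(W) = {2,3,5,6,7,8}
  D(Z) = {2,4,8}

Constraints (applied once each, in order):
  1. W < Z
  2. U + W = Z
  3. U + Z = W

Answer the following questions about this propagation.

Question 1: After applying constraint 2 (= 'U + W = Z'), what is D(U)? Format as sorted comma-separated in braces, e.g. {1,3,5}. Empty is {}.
Constraint 1 (W < Z) on D(W)={2,3,5,6,7,8} D(Z)={2,4,8}: W {2,3,5,6,7,8}->{2,3,5,6,7}; Z {2,4,8}->{4,8}
Constraint 2 (U + W = Z) on D(U)={2,3,4,5,6,7} D(W)={2,3,5,6,7} D(Z)={4,8}: U {2,3,4,5,6,7}->{2,3,5,6}; W {2,3,5,6,7}->{2,3,5,6}
So after constraint 2: D(U) = {2,3,5,6}

Answer: {2,3,5,6}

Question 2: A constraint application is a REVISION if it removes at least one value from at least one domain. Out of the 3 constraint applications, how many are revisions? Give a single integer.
Answer: 3

Derivation:
Constraint 1 (W < Z) on D(W)={2,3,5,6,7,8} D(Z)={2,4,8}: W {2,3,5,6,7,8}->{2,3,5,6,7}; Z {2,4,8}->{4,8} => REVISION
Constraint 2 (U + W = Z) on D(U)={2,3,4,5,6,7} D(W)={2,3,5,6,7} D(Z)={4,8}: U {2,3,4,5,6,7}->{2,3,5,6}; W {2,3,5,6,7}->{2,3,5,6} => REVISION
Constraint 3 (U + Z = W) on D(U)={2,3,5,6} D(Z)={4,8} D(W)={2,3,5,6}: U {2,3,5,6}->{2}; Z {4,8}->{4}; W {2,3,5,6}->{6} => REVISION
Total revisions = 3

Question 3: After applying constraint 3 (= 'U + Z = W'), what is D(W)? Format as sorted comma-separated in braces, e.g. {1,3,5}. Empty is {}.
Constraint 1 (W < Z) on D(W)={2,3,5,6,7,8} D(Z)={2,4,8}: W {2,3,5,6,7,8}->{2,3,5,6,7}; Z {2,4,8}->{4,8}
Constraint 2 (U + W = Z) on D(U)={2,3,4,5,6,7} D(W)={2,3,5,6,7} D(Z)={4,8}: U {2,3,4,5,6,7}->{2,3,5,6}; W {2,3,5,6,7}->{2,3,5,6}
Constraint 3 (U + Z = W) on D(U)={2,3,5,6} D(Z)={4,8} D(W)={2,3,5,6}: U {2,3,5,6}->{2}; Z {4,8}->{4}; W {2,3,5,6}->{6}
So after constraint 3: D(W) = {6}

Answer: {6}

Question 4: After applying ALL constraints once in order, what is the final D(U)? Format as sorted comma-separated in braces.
Answer: {2}

Derivation:
Constraint 1 (W < Z) on D(W)={2,3,5,6,7,8} D(Z)={2,4,8}: W {2,3,5,6,7,8}->{2,3,5,6,7}; Z {2,4,8}->{4,8}
Constraint 2 (U + W = Z) on D(U)={2,3,4,5,6,7} D(W)={2,3,5,6,7} D(Z)={4,8}: U {2,3,4,5,6,7}->{2,3,5,6}; W {2,3,5,6,7}->{2,3,5,6}
Constraint 3 (U + Z = W) on D(U)={2,3,5,6} D(Z)={4,8} D(W)={2,3,5,6}: U {2,3,5,6}->{2}; Z {4,8}->{4}; W {2,3,5,6}->{6}
So after all 3 constraints: D(U) = {2}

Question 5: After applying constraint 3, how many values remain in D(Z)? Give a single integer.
Constraint 1 (W < Z) on D(W)={2,3,5,6,7,8} D(Z)={2,4,8}: W {2,3,5,6,7,8}->{2,3,5,6,7}; Z {2,4,8}->{4,8}
Constraint 2 (U + W = Z) on D(U)={2,3,4,5,6,7} D(W)={2,3,5,6,7} D(Z)={4,8}: U {2,3,4,5,6,7}->{2,3,5,6}; W {2,3,5,6,7}->{2,3,5,6}
Constraint 3 (U + Z = W) on D(U)={2,3,5,6} D(Z)={4,8} D(W)={2,3,5,6}: U {2,3,5,6}->{2}; Z {4,8}->{4}; W {2,3,5,6}->{6}
So after constraint 3: D(Z)={4}, size = 1

Answer: 1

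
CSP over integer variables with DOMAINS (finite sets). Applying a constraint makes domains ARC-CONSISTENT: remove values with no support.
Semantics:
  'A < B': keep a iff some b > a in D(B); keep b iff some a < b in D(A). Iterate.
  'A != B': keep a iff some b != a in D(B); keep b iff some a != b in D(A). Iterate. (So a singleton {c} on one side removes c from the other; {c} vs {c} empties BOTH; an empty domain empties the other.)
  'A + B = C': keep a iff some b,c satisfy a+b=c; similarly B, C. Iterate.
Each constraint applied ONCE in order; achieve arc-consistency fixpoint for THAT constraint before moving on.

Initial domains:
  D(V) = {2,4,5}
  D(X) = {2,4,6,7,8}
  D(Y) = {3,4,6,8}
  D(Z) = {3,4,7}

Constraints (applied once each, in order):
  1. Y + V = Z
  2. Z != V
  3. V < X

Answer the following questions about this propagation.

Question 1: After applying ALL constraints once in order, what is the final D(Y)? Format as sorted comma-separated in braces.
Constraint 1 (Y + V = Z) on D(Y)={3,4,6,8} D(V)={2,4,5} D(Z)={3,4,7}: Y {3,4,6,8}->{3}; V {2,4,5}->{4}; Z {3,4,7}->{7}
Constraint 2 (Z != V) on D(Z)={7} D(V)={4}: no change
Constraint 3 (V < X) on D(V)={4} D(X)={2,4,6,7,8}: X {2,4,6,7,8}->{6,7,8}
So after all 3 constraints: D(Y) = {3}

Answer: {3}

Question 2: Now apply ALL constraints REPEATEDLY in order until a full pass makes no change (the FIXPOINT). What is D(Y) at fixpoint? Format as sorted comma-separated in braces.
pass 0 (initial): D(Y)={3,4,6,8}
pass 1: V {2,4,5}->{4}; X {2,4,6,7,8}->{6,7,8}; Y {3,4,6,8}->{3}; Z {3,4,7}->{7}
pass 2: no change
Fixpoint after 2 passes: D(Y) = {3}

Answer: {3}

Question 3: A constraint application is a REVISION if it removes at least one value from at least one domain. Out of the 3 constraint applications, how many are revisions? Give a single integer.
Constraint 1 (Y + V = Z) on D(Y)={3,4,6,8} D(V)={2,4,5} D(Z)={3,4,7}: Y {3,4,6,8}->{3}; V {2,4,5}->{4}; Z {3,4,7}->{7} => REVISION
Constraint 2 (Z != V) on D(Z)={7} D(V)={4}: no change => not a revision
Constraint 3 (V < X) on D(V)={4} D(X)={2,4,6,7,8}: X {2,4,6,7,8}->{6,7,8} => REVISION
Total revisions = 2

Answer: 2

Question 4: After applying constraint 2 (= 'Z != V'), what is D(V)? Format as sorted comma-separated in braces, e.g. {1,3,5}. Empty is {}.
Constraint 1 (Y + V = Z) on D(Y)={3,4,6,8} D(V)={2,4,5} D(Z)={3,4,7}: Y {3,4,6,8}->{3}; V {2,4,5}->{4}; Z {3,4,7}->{7}
Constraint 2 (Z != V) on D(Z)={7} D(V)={4}: no change
So after constraint 2: D(V) = {4}

Answer: {4}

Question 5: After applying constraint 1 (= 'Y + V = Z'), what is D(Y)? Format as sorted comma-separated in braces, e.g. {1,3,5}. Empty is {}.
Constraint 1 (Y + V = Z) on D(Y)={3,4,6,8} D(V)={2,4,5} D(Z)={3,4,7}: Y {3,4,6,8}->{3}; V {2,4,5}->{4}; Z {3,4,7}->{7}
So after constraint 1: D(Y) = {3}

Answer: {3}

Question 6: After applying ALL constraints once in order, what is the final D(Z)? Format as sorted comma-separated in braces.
Constraint 1 (Y + V = Z) on D(Y)={3,4,6,8} D(V)={2,4,5} D(Z)={3,4,7}: Y {3,4,6,8}->{3}; V {2,4,5}->{4}; Z {3,4,7}->{7}
Constraint 2 (Z != V) on D(Z)={7} D(V)={4}: no change
Constraint 3 (V < X) on D(V)={4} D(X)={2,4,6,7,8}: X {2,4,6,7,8}->{6,7,8}
So after all 3 constraints: D(Z) = {7}

Answer: {7}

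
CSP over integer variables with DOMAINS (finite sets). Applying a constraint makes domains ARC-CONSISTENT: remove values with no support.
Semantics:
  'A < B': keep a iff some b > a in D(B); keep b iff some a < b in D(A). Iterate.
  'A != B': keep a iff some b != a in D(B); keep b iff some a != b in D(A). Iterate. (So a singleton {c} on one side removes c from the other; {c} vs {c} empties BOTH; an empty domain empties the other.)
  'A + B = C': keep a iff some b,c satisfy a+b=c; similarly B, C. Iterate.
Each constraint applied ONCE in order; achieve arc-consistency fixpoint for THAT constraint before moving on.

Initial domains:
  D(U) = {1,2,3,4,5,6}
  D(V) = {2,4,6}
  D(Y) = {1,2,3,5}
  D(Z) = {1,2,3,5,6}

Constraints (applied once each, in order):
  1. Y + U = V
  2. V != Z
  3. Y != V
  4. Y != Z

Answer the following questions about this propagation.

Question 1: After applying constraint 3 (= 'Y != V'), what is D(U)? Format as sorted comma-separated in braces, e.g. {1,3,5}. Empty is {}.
Constraint 1 (Y + U = V) on D(Y)={1,2,3,5} D(U)={1,2,3,4,5,6} D(V)={2,4,6}: U {1,2,3,4,5,6}->{1,2,3,4,5}
Constraint 2 (V != Z) on D(V)={2,4,6} D(Z)={1,2,3,5,6}: no change
Constraint 3 (Y != V) on D(Y)={1,2,3,5} D(V)={2,4,6}: no change
So after constraint 3: D(U) = {1,2,3,4,5}

Answer: {1,2,3,4,5}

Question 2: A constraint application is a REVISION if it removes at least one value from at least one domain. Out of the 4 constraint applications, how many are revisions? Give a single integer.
Answer: 1

Derivation:
Constraint 1 (Y + U = V) on D(Y)={1,2,3,5} D(U)={1,2,3,4,5,6} D(V)={2,4,6}: U {1,2,3,4,5,6}->{1,2,3,4,5} => REVISION
Constraint 2 (V != Z) on D(V)={2,4,6} D(Z)={1,2,3,5,6}: no change => not a revision
Constraint 3 (Y != V) on D(Y)={1,2,3,5} D(V)={2,4,6}: no change => not a revision
Constraint 4 (Y != Z) on D(Y)={1,2,3,5} D(Z)={1,2,3,5,6}: no change => not a revision
Total revisions = 1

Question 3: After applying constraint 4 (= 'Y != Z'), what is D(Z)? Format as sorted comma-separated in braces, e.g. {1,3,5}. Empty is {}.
Constraint 1 (Y + U = V) on D(Y)={1,2,3,5} D(U)={1,2,3,4,5,6} D(V)={2,4,6}: U {1,2,3,4,5,6}->{1,2,3,4,5}
Constraint 2 (V != Z) on D(V)={2,4,6} D(Z)={1,2,3,5,6}: no change
Constraint 3 (Y != V) on D(Y)={1,2,3,5} D(V)={2,4,6}: no change
Constraint 4 (Y != Z) on D(Y)={1,2,3,5} D(Z)={1,2,3,5,6}: no change
So after constraint 4: D(Z) = {1,2,3,5,6}

Answer: {1,2,3,5,6}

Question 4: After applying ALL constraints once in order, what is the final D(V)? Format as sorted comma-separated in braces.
Answer: {2,4,6}

Derivation:
Constraint 1 (Y + U = V) on D(Y)={1,2,3,5} D(U)={1,2,3,4,5,6} D(V)={2,4,6}: U {1,2,3,4,5,6}->{1,2,3,4,5}
Constraint 2 (V != Z) on D(V)={2,4,6} D(Z)={1,2,3,5,6}: no change
Constraint 3 (Y != V) on D(Y)={1,2,3,5} D(V)={2,4,6}: no change
Constraint 4 (Y != Z) on D(Y)={1,2,3,5} D(Z)={1,2,3,5,6}: no change
So after all 4 constraints: D(V) = {2,4,6}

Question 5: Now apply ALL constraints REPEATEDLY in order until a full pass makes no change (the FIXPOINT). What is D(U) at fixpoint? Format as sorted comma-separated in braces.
Answer: {1,2,3,4,5}

Derivation:
pass 0 (initial): D(U)={1,2,3,4,5,6}
pass 1: U {1,2,3,4,5,6}->{1,2,3,4,5}
pass 2: no change
Fixpoint after 2 passes: D(U) = {1,2,3,4,5}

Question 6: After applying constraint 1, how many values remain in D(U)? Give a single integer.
Constraint 1 (Y + U = V) on D(Y)={1,2,3,5} D(U)={1,2,3,4,5,6} D(V)={2,4,6}: U {1,2,3,4,5,6}->{1,2,3,4,5}
So after constraint 1: D(U)={1,2,3,4,5}, size = 5

Answer: 5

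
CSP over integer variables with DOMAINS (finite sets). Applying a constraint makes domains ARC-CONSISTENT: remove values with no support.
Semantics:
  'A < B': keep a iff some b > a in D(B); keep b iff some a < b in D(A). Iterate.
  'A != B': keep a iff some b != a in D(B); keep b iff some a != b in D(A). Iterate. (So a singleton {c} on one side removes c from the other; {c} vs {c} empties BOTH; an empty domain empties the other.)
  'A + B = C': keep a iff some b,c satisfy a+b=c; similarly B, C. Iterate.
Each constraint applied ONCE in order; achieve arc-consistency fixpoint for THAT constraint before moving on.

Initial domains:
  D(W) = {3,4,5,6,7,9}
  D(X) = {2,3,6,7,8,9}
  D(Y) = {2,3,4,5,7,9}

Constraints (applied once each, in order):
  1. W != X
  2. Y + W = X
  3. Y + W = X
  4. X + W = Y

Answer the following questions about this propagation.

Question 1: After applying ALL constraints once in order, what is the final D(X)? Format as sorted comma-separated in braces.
Constraint 1 (W != X) on D(W)={3,4,5,6,7,9} D(X)={2,3,6,7,8,9}: no change
Constraint 2 (Y + W = X) on D(Y)={2,3,4,5,7,9} D(W)={3,4,5,6,7,9} D(X)={2,3,6,7,8,9}: Y {2,3,4,5,7,9}->{2,3,4,5}; W {3,4,5,6,7,9}->{3,4,5,6,7}; X {2,3,6,7,8,9}->{6,7,8,9}
Constraint 3 (Y + W = X) on D(Y)={2,3,4,5} D(W)={3,4,5,6,7} D(X)={6,7,8,9}: no change
Constraint 4 (X + W = Y) on D(X)={6,7,8,9} D(W)={3,4,5,6,7} D(Y)={2,3,4,5}: X {6,7,8,9}->{}; W {3,4,5,6,7}->{}; Y {2,3,4,5}->{}
So after all 4 constraints: D(X) = {}

Answer: {}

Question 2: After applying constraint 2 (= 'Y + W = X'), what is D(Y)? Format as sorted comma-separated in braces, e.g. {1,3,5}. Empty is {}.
Answer: {2,3,4,5}

Derivation:
Constraint 1 (W != X) on D(W)={3,4,5,6,7,9} D(X)={2,3,6,7,8,9}: no change
Constraint 2 (Y + W = X) on D(Y)={2,3,4,5,7,9} D(W)={3,4,5,6,7,9} D(X)={2,3,6,7,8,9}: Y {2,3,4,5,7,9}->{2,3,4,5}; W {3,4,5,6,7,9}->{3,4,5,6,7}; X {2,3,6,7,8,9}->{6,7,8,9}
So after constraint 2: D(Y) = {2,3,4,5}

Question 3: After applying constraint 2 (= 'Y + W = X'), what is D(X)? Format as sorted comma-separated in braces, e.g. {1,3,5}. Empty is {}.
Answer: {6,7,8,9}

Derivation:
Constraint 1 (W != X) on D(W)={3,4,5,6,7,9} D(X)={2,3,6,7,8,9}: no change
Constraint 2 (Y + W = X) on D(Y)={2,3,4,5,7,9} D(W)={3,4,5,6,7,9} D(X)={2,3,6,7,8,9}: Y {2,3,4,5,7,9}->{2,3,4,5}; W {3,4,5,6,7,9}->{3,4,5,6,7}; X {2,3,6,7,8,9}->{6,7,8,9}
So after constraint 2: D(X) = {6,7,8,9}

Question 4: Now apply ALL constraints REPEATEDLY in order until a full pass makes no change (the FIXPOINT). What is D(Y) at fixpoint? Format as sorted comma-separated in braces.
Answer: {}

Derivation:
pass 0 (initial): D(Y)={2,3,4,5,7,9}
pass 1: W {3,4,5,6,7,9}->{}; X {2,3,6,7,8,9}->{}; Y {2,3,4,5,7,9}->{}
pass 2: no change
Fixpoint after 2 passes: D(Y) = {}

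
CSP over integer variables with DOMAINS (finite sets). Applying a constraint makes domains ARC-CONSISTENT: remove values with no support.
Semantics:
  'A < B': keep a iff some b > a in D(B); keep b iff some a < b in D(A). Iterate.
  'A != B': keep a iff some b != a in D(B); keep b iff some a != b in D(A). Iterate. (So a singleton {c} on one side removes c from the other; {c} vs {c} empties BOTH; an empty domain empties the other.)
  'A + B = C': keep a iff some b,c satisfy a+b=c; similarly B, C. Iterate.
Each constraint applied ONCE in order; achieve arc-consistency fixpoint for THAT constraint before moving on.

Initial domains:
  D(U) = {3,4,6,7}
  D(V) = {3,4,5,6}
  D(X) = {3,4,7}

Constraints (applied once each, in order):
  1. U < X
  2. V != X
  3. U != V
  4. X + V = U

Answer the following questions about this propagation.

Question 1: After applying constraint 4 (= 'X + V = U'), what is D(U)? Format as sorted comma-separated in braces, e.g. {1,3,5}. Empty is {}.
Constraint 1 (U < X) on D(U)={3,4,6,7} D(X)={3,4,7}: U {3,4,6,7}->{3,4,6}; X {3,4,7}->{4,7}
Constraint 2 (V != X) on D(V)={3,4,5,6} D(X)={4,7}: no change
Constraint 3 (U != V) on D(U)={3,4,6} D(V)={3,4,5,6}: no change
Constraint 4 (X + V = U) on D(X)={4,7} D(V)={3,4,5,6} D(U)={3,4,6}: X {4,7}->{}; V {3,4,5,6}->{}; U {3,4,6}->{}
So after constraint 4: D(U) = {}

Answer: {}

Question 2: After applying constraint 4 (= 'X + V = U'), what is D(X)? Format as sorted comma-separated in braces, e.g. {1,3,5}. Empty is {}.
Constraint 1 (U < X) on D(U)={3,4,6,7} D(X)={3,4,7}: U {3,4,6,7}->{3,4,6}; X {3,4,7}->{4,7}
Constraint 2 (V != X) on D(V)={3,4,5,6} D(X)={4,7}: no change
Constraint 3 (U != V) on D(U)={3,4,6} D(V)={3,4,5,6}: no change
Constraint 4 (X + V = U) on D(X)={4,7} D(V)={3,4,5,6} D(U)={3,4,6}: X {4,7}->{}; V {3,4,5,6}->{}; U {3,4,6}->{}
So after constraint 4: D(X) = {}

Answer: {}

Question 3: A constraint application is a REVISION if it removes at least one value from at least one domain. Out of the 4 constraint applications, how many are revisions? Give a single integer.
Answer: 2

Derivation:
Constraint 1 (U < X) on D(U)={3,4,6,7} D(X)={3,4,7}: U {3,4,6,7}->{3,4,6}; X {3,4,7}->{4,7} => REVISION
Constraint 2 (V != X) on D(V)={3,4,5,6} D(X)={4,7}: no change => not a revision
Constraint 3 (U != V) on D(U)={3,4,6} D(V)={3,4,5,6}: no change => not a revision
Constraint 4 (X + V = U) on D(X)={4,7} D(V)={3,4,5,6} D(U)={3,4,6}: X {4,7}->{}; V {3,4,5,6}->{}; U {3,4,6}->{} => REVISION
Total revisions = 2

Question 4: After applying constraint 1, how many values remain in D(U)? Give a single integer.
Answer: 3

Derivation:
Constraint 1 (U < X) on D(U)={3,4,6,7} D(X)={3,4,7}: U {3,4,6,7}->{3,4,6}; X {3,4,7}->{4,7}
So after constraint 1: D(U)={3,4,6}, size = 3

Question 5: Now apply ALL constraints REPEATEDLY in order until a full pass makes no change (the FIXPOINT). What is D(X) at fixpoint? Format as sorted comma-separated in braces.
pass 0 (initial): D(X)={3,4,7}
pass 1: U {3,4,6,7}->{}; V {3,4,5,6}->{}; X {3,4,7}->{}
pass 2: no change
Fixpoint after 2 passes: D(X) = {}

Answer: {}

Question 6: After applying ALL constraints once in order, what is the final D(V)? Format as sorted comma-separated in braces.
Answer: {}

Derivation:
Constraint 1 (U < X) on D(U)={3,4,6,7} D(X)={3,4,7}: U {3,4,6,7}->{3,4,6}; X {3,4,7}->{4,7}
Constraint 2 (V != X) on D(V)={3,4,5,6} D(X)={4,7}: no change
Constraint 3 (U != V) on D(U)={3,4,6} D(V)={3,4,5,6}: no change
Constraint 4 (X + V = U) on D(X)={4,7} D(V)={3,4,5,6} D(U)={3,4,6}: X {4,7}->{}; V {3,4,5,6}->{}; U {3,4,6}->{}
So after all 4 constraints: D(V) = {}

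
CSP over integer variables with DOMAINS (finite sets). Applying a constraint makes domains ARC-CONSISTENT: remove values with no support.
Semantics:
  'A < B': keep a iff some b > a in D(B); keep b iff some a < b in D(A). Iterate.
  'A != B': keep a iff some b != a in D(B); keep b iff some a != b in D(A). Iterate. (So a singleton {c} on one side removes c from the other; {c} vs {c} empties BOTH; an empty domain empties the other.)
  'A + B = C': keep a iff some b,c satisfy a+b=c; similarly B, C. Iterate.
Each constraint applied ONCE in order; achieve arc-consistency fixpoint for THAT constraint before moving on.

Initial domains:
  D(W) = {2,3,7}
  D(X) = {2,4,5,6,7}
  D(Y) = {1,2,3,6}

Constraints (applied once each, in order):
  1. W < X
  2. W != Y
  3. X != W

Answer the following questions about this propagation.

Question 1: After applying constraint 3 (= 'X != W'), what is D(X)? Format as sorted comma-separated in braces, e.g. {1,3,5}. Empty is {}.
Answer: {4,5,6,7}

Derivation:
Constraint 1 (W < X) on D(W)={2,3,7} D(X)={2,4,5,6,7}: W {2,3,7}->{2,3}; X {2,4,5,6,7}->{4,5,6,7}
Constraint 2 (W != Y) on D(W)={2,3} D(Y)={1,2,3,6}: no change
Constraint 3 (X != W) on D(X)={4,5,6,7} D(W)={2,3}: no change
So after constraint 3: D(X) = {4,5,6,7}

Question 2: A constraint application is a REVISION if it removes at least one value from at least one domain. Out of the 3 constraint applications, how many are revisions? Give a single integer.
Answer: 1

Derivation:
Constraint 1 (W < X) on D(W)={2,3,7} D(X)={2,4,5,6,7}: W {2,3,7}->{2,3}; X {2,4,5,6,7}->{4,5,6,7} => REVISION
Constraint 2 (W != Y) on D(W)={2,3} D(Y)={1,2,3,6}: no change => not a revision
Constraint 3 (X != W) on D(X)={4,5,6,7} D(W)={2,3}: no change => not a revision
Total revisions = 1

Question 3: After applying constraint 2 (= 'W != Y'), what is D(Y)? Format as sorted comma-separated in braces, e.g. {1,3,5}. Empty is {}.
Answer: {1,2,3,6}

Derivation:
Constraint 1 (W < X) on D(W)={2,3,7} D(X)={2,4,5,6,7}: W {2,3,7}->{2,3}; X {2,4,5,6,7}->{4,5,6,7}
Constraint 2 (W != Y) on D(W)={2,3} D(Y)={1,2,3,6}: no change
So after constraint 2: D(Y) = {1,2,3,6}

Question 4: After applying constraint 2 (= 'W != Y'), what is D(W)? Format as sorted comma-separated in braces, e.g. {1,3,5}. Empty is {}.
Constraint 1 (W < X) on D(W)={2,3,7} D(X)={2,4,5,6,7}: W {2,3,7}->{2,3}; X {2,4,5,6,7}->{4,5,6,7}
Constraint 2 (W != Y) on D(W)={2,3} D(Y)={1,2,3,6}: no change
So after constraint 2: D(W) = {2,3}

Answer: {2,3}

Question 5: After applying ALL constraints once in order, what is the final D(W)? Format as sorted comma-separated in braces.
Constraint 1 (W < X) on D(W)={2,3,7} D(X)={2,4,5,6,7}: W {2,3,7}->{2,3}; X {2,4,5,6,7}->{4,5,6,7}
Constraint 2 (W != Y) on D(W)={2,3} D(Y)={1,2,3,6}: no change
Constraint 3 (X != W) on D(X)={4,5,6,7} D(W)={2,3}: no change
So after all 3 constraints: D(W) = {2,3}

Answer: {2,3}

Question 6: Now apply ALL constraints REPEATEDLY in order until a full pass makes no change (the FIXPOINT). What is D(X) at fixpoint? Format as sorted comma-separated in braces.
pass 0 (initial): D(X)={2,4,5,6,7}
pass 1: W {2,3,7}->{2,3}; X {2,4,5,6,7}->{4,5,6,7}
pass 2: no change
Fixpoint after 2 passes: D(X) = {4,5,6,7}

Answer: {4,5,6,7}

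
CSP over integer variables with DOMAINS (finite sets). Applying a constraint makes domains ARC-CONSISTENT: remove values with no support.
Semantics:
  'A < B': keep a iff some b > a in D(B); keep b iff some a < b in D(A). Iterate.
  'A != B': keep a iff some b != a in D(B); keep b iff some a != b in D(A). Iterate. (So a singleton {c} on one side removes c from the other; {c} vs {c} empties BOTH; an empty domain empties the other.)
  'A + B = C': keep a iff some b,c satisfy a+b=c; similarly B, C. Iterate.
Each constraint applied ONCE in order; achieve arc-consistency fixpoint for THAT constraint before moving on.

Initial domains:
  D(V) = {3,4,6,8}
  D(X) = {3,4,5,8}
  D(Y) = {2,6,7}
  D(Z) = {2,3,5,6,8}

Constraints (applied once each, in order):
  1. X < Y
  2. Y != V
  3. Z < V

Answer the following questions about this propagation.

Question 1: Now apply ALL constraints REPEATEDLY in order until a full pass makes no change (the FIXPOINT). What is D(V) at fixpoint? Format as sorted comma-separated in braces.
pass 0 (initial): D(V)={3,4,6,8}
pass 1: X {3,4,5,8}->{3,4,5}; Y {2,6,7}->{6,7}; Z {2,3,5,6,8}->{2,3,5,6}
pass 2: no change
Fixpoint after 2 passes: D(V) = {3,4,6,8}

Answer: {3,4,6,8}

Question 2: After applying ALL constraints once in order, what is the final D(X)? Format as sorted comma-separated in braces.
Answer: {3,4,5}

Derivation:
Constraint 1 (X < Y) on D(X)={3,4,5,8} D(Y)={2,6,7}: X {3,4,5,8}->{3,4,5}; Y {2,6,7}->{6,7}
Constraint 2 (Y != V) on D(Y)={6,7} D(V)={3,4,6,8}: no change
Constraint 3 (Z < V) on D(Z)={2,3,5,6,8} D(V)={3,4,6,8}: Z {2,3,5,6,8}->{2,3,5,6}
So after all 3 constraints: D(X) = {3,4,5}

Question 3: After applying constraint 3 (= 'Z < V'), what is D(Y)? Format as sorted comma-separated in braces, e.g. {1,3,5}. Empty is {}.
Constraint 1 (X < Y) on D(X)={3,4,5,8} D(Y)={2,6,7}: X {3,4,5,8}->{3,4,5}; Y {2,6,7}->{6,7}
Constraint 2 (Y != V) on D(Y)={6,7} D(V)={3,4,6,8}: no change
Constraint 3 (Z < V) on D(Z)={2,3,5,6,8} D(V)={3,4,6,8}: Z {2,3,5,6,8}->{2,3,5,6}
So after constraint 3: D(Y) = {6,7}

Answer: {6,7}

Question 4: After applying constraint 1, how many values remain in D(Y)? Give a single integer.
Constraint 1 (X < Y) on D(X)={3,4,5,8} D(Y)={2,6,7}: X {3,4,5,8}->{3,4,5}; Y {2,6,7}->{6,7}
So after constraint 1: D(Y)={6,7}, size = 2

Answer: 2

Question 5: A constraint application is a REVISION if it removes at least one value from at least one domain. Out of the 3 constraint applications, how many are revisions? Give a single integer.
Answer: 2

Derivation:
Constraint 1 (X < Y) on D(X)={3,4,5,8} D(Y)={2,6,7}: X {3,4,5,8}->{3,4,5}; Y {2,6,7}->{6,7} => REVISION
Constraint 2 (Y != V) on D(Y)={6,7} D(V)={3,4,6,8}: no change => not a revision
Constraint 3 (Z < V) on D(Z)={2,3,5,6,8} D(V)={3,4,6,8}: Z {2,3,5,6,8}->{2,3,5,6} => REVISION
Total revisions = 2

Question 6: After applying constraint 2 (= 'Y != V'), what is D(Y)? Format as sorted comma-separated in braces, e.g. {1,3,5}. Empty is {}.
Answer: {6,7}

Derivation:
Constraint 1 (X < Y) on D(X)={3,4,5,8} D(Y)={2,6,7}: X {3,4,5,8}->{3,4,5}; Y {2,6,7}->{6,7}
Constraint 2 (Y != V) on D(Y)={6,7} D(V)={3,4,6,8}: no change
So after constraint 2: D(Y) = {6,7}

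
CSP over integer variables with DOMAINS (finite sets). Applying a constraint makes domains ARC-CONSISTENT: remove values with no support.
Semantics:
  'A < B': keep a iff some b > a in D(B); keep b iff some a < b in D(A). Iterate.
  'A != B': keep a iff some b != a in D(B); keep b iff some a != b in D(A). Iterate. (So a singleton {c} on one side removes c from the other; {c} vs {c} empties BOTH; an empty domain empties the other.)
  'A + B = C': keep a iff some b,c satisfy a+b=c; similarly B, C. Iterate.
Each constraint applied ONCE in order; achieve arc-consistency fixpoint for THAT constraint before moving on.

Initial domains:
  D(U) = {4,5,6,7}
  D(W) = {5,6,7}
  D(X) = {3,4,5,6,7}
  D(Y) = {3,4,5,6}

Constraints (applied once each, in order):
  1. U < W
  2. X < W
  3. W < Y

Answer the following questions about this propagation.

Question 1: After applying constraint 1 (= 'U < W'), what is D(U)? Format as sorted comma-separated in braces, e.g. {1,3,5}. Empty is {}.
Constraint 1 (U < W) on D(U)={4,5,6,7} D(W)={5,6,7}: U {4,5,6,7}->{4,5,6}
So after constraint 1: D(U) = {4,5,6}

Answer: {4,5,6}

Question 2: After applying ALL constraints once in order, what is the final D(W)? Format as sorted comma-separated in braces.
Answer: {5}

Derivation:
Constraint 1 (U < W) on D(U)={4,5,6,7} D(W)={5,6,7}: U {4,5,6,7}->{4,5,6}
Constraint 2 (X < W) on D(X)={3,4,5,6,7} D(W)={5,6,7}: X {3,4,5,6,7}->{3,4,5,6}
Constraint 3 (W < Y) on D(W)={5,6,7} D(Y)={3,4,5,6}: W {5,6,7}->{5}; Y {3,4,5,6}->{6}
So after all 3 constraints: D(W) = {5}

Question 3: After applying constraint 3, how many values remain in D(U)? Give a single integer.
Answer: 3

Derivation:
Constraint 1 (U < W) on D(U)={4,5,6,7} D(W)={5,6,7}: U {4,5,6,7}->{4,5,6}
Constraint 2 (X < W) on D(X)={3,4,5,6,7} D(W)={5,6,7}: X {3,4,5,6,7}->{3,4,5,6}
Constraint 3 (W < Y) on D(W)={5,6,7} D(Y)={3,4,5,6}: W {5,6,7}->{5}; Y {3,4,5,6}->{6}
So after constraint 3: D(U)={4,5,6}, size = 3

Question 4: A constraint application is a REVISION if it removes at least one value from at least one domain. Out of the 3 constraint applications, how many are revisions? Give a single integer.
Constraint 1 (U < W) on D(U)={4,5,6,7} D(W)={5,6,7}: U {4,5,6,7}->{4,5,6} => REVISION
Constraint 2 (X < W) on D(X)={3,4,5,6,7} D(W)={5,6,7}: X {3,4,5,6,7}->{3,4,5,6} => REVISION
Constraint 3 (W < Y) on D(W)={5,6,7} D(Y)={3,4,5,6}: W {5,6,7}->{5}; Y {3,4,5,6}->{6} => REVISION
Total revisions = 3

Answer: 3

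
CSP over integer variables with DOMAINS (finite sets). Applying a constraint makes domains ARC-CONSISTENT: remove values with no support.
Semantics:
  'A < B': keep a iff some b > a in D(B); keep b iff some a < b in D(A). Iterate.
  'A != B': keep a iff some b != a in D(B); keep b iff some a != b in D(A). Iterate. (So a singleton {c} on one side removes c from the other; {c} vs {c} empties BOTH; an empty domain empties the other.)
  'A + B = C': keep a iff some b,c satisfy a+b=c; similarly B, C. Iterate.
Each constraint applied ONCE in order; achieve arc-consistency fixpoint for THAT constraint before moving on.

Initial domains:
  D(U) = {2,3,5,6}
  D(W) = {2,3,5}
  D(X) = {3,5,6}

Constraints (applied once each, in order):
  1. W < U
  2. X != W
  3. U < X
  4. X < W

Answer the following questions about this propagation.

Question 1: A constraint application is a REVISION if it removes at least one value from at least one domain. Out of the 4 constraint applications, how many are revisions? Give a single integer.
Constraint 1 (W < U) on D(W)={2,3,5} D(U)={2,3,5,6}: U {2,3,5,6}->{3,5,6} => REVISION
Constraint 2 (X != W) on D(X)={3,5,6} D(W)={2,3,5}: no change => not a revision
Constraint 3 (U < X) on D(U)={3,5,6} D(X)={3,5,6}: U {3,5,6}->{3,5}; X {3,5,6}->{5,6} => REVISION
Constraint 4 (X < W) on D(X)={5,6} D(W)={2,3,5}: X {5,6}->{}; W {2,3,5}->{} => REVISION
Total revisions = 3

Answer: 3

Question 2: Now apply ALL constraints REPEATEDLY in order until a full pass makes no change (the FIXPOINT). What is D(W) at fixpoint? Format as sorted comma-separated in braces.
Answer: {}

Derivation:
pass 0 (initial): D(W)={2,3,5}
pass 1: U {2,3,5,6}->{3,5}; W {2,3,5}->{}; X {3,5,6}->{}
pass 2: U {3,5}->{}
pass 3: no change
Fixpoint after 3 passes: D(W) = {}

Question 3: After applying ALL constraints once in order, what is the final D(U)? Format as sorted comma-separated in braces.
Constraint 1 (W < U) on D(W)={2,3,5} D(U)={2,3,5,6}: U {2,3,5,6}->{3,5,6}
Constraint 2 (X != W) on D(X)={3,5,6} D(W)={2,3,5}: no change
Constraint 3 (U < X) on D(U)={3,5,6} D(X)={3,5,6}: U {3,5,6}->{3,5}; X {3,5,6}->{5,6}
Constraint 4 (X < W) on D(X)={5,6} D(W)={2,3,5}: X {5,6}->{}; W {2,3,5}->{}
So after all 4 constraints: D(U) = {3,5}

Answer: {3,5}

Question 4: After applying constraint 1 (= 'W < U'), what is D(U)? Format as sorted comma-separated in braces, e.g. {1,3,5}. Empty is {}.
Answer: {3,5,6}

Derivation:
Constraint 1 (W < U) on D(W)={2,3,5} D(U)={2,3,5,6}: U {2,3,5,6}->{3,5,6}
So after constraint 1: D(U) = {3,5,6}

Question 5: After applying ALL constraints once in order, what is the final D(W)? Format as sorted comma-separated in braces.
Answer: {}

Derivation:
Constraint 1 (W < U) on D(W)={2,3,5} D(U)={2,3,5,6}: U {2,3,5,6}->{3,5,6}
Constraint 2 (X != W) on D(X)={3,5,6} D(W)={2,3,5}: no change
Constraint 3 (U < X) on D(U)={3,5,6} D(X)={3,5,6}: U {3,5,6}->{3,5}; X {3,5,6}->{5,6}
Constraint 4 (X < W) on D(X)={5,6} D(W)={2,3,5}: X {5,6}->{}; W {2,3,5}->{}
So after all 4 constraints: D(W) = {}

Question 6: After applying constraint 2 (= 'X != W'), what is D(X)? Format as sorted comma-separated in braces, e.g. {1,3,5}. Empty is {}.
Answer: {3,5,6}

Derivation:
Constraint 1 (W < U) on D(W)={2,3,5} D(U)={2,3,5,6}: U {2,3,5,6}->{3,5,6}
Constraint 2 (X != W) on D(X)={3,5,6} D(W)={2,3,5}: no change
So after constraint 2: D(X) = {3,5,6}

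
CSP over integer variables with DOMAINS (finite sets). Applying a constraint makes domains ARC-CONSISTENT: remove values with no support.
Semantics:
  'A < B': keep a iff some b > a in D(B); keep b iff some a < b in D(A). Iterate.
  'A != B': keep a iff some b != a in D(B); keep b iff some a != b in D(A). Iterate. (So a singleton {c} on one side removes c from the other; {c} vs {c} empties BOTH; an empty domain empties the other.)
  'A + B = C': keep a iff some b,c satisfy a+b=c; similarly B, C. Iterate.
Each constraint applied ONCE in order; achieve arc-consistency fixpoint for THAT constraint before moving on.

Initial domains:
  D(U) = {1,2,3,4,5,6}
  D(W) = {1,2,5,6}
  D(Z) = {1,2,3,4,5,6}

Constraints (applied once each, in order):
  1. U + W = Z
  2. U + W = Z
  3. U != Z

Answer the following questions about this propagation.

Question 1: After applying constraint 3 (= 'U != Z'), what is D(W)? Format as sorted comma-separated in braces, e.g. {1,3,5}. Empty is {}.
Answer: {1,2,5}

Derivation:
Constraint 1 (U + W = Z) on D(U)={1,2,3,4,5,6} D(W)={1,2,5,6} D(Z)={1,2,3,4,5,6}: U {1,2,3,4,5,6}->{1,2,3,4,5}; W {1,2,5,6}->{1,2,5}; Z {1,2,3,4,5,6}->{2,3,4,5,6}
Constraint 2 (U + W = Z) on D(U)={1,2,3,4,5} D(W)={1,2,5} D(Z)={2,3,4,5,6}: no change
Constraint 3 (U != Z) on D(U)={1,2,3,4,5} D(Z)={2,3,4,5,6}: no change
So after constraint 3: D(W) = {1,2,5}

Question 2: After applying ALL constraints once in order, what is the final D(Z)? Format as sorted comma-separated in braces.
Constraint 1 (U + W = Z) on D(U)={1,2,3,4,5,6} D(W)={1,2,5,6} D(Z)={1,2,3,4,5,6}: U {1,2,3,4,5,6}->{1,2,3,4,5}; W {1,2,5,6}->{1,2,5}; Z {1,2,3,4,5,6}->{2,3,4,5,6}
Constraint 2 (U + W = Z) on D(U)={1,2,3,4,5} D(W)={1,2,5} D(Z)={2,3,4,5,6}: no change
Constraint 3 (U != Z) on D(U)={1,2,3,4,5} D(Z)={2,3,4,5,6}: no change
So after all 3 constraints: D(Z) = {2,3,4,5,6}

Answer: {2,3,4,5,6}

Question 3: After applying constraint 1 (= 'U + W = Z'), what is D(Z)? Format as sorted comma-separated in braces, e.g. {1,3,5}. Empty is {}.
Answer: {2,3,4,5,6}

Derivation:
Constraint 1 (U + W = Z) on D(U)={1,2,3,4,5,6} D(W)={1,2,5,6} D(Z)={1,2,3,4,5,6}: U {1,2,3,4,5,6}->{1,2,3,4,5}; W {1,2,5,6}->{1,2,5}; Z {1,2,3,4,5,6}->{2,3,4,5,6}
So after constraint 1: D(Z) = {2,3,4,5,6}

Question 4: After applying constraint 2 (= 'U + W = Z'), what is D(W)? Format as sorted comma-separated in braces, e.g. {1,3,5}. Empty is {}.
Answer: {1,2,5}

Derivation:
Constraint 1 (U + W = Z) on D(U)={1,2,3,4,5,6} D(W)={1,2,5,6} D(Z)={1,2,3,4,5,6}: U {1,2,3,4,5,6}->{1,2,3,4,5}; W {1,2,5,6}->{1,2,5}; Z {1,2,3,4,5,6}->{2,3,4,5,6}
Constraint 2 (U + W = Z) on D(U)={1,2,3,4,5} D(W)={1,2,5} D(Z)={2,3,4,5,6}: no change
So after constraint 2: D(W) = {1,2,5}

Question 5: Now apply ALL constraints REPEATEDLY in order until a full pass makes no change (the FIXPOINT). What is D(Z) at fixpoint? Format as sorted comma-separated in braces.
pass 0 (initial): D(Z)={1,2,3,4,5,6}
pass 1: U {1,2,3,4,5,6}->{1,2,3,4,5}; W {1,2,5,6}->{1,2,5}; Z {1,2,3,4,5,6}->{2,3,4,5,6}
pass 2: no change
Fixpoint after 2 passes: D(Z) = {2,3,4,5,6}

Answer: {2,3,4,5,6}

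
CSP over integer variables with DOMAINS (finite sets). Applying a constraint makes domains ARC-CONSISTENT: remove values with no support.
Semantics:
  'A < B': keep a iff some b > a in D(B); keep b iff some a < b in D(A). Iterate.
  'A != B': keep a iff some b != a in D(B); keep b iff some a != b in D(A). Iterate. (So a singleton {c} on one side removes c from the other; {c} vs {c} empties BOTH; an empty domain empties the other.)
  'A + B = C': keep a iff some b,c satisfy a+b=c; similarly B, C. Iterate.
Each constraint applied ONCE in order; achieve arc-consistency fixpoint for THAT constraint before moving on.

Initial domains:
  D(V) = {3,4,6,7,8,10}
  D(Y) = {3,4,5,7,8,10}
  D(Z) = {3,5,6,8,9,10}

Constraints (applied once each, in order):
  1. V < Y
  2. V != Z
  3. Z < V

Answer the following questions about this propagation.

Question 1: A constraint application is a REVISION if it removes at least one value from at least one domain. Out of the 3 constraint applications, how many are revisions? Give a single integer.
Answer: 2

Derivation:
Constraint 1 (V < Y) on D(V)={3,4,6,7,8,10} D(Y)={3,4,5,7,8,10}: V {3,4,6,7,8,10}->{3,4,6,7,8}; Y {3,4,5,7,8,10}->{4,5,7,8,10} => REVISION
Constraint 2 (V != Z) on D(V)={3,4,6,7,8} D(Z)={3,5,6,8,9,10}: no change => not a revision
Constraint 3 (Z < V) on D(Z)={3,5,6,8,9,10} D(V)={3,4,6,7,8}: Z {3,5,6,8,9,10}->{3,5,6}; V {3,4,6,7,8}->{4,6,7,8} => REVISION
Total revisions = 2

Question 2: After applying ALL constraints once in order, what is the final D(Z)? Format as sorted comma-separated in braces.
Answer: {3,5,6}

Derivation:
Constraint 1 (V < Y) on D(V)={3,4,6,7,8,10} D(Y)={3,4,5,7,8,10}: V {3,4,6,7,8,10}->{3,4,6,7,8}; Y {3,4,5,7,8,10}->{4,5,7,8,10}
Constraint 2 (V != Z) on D(V)={3,4,6,7,8} D(Z)={3,5,6,8,9,10}: no change
Constraint 3 (Z < V) on D(Z)={3,5,6,8,9,10} D(V)={3,4,6,7,8}: Z {3,5,6,8,9,10}->{3,5,6}; V {3,4,6,7,8}->{4,6,7,8}
So after all 3 constraints: D(Z) = {3,5,6}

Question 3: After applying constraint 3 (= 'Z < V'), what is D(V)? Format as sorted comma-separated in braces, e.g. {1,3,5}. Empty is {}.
Answer: {4,6,7,8}

Derivation:
Constraint 1 (V < Y) on D(V)={3,4,6,7,8,10} D(Y)={3,4,5,7,8,10}: V {3,4,6,7,8,10}->{3,4,6,7,8}; Y {3,4,5,7,8,10}->{4,5,7,8,10}
Constraint 2 (V != Z) on D(V)={3,4,6,7,8} D(Z)={3,5,6,8,9,10}: no change
Constraint 3 (Z < V) on D(Z)={3,5,6,8,9,10} D(V)={3,4,6,7,8}: Z {3,5,6,8,9,10}->{3,5,6}; V {3,4,6,7,8}->{4,6,7,8}
So after constraint 3: D(V) = {4,6,7,8}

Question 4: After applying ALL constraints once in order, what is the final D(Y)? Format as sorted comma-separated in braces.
Constraint 1 (V < Y) on D(V)={3,4,6,7,8,10} D(Y)={3,4,5,7,8,10}: V {3,4,6,7,8,10}->{3,4,6,7,8}; Y {3,4,5,7,8,10}->{4,5,7,8,10}
Constraint 2 (V != Z) on D(V)={3,4,6,7,8} D(Z)={3,5,6,8,9,10}: no change
Constraint 3 (Z < V) on D(Z)={3,5,6,8,9,10} D(V)={3,4,6,7,8}: Z {3,5,6,8,9,10}->{3,5,6}; V {3,4,6,7,8}->{4,6,7,8}
So after all 3 constraints: D(Y) = {4,5,7,8,10}

Answer: {4,5,7,8,10}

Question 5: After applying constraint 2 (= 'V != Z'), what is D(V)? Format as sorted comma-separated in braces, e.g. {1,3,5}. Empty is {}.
Answer: {3,4,6,7,8}

Derivation:
Constraint 1 (V < Y) on D(V)={3,4,6,7,8,10} D(Y)={3,4,5,7,8,10}: V {3,4,6,7,8,10}->{3,4,6,7,8}; Y {3,4,5,7,8,10}->{4,5,7,8,10}
Constraint 2 (V != Z) on D(V)={3,4,6,7,8} D(Z)={3,5,6,8,9,10}: no change
So after constraint 2: D(V) = {3,4,6,7,8}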